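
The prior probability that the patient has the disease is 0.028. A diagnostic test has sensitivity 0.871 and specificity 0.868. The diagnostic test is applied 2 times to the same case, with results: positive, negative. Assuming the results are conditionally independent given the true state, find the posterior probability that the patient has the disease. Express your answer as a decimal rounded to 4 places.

Posterior P(H) ≈ 0.0275

With H the event that the patient has the disease, the joint likelihood of the observed sequence is P(data|H) = 0.871·0.129 = 0.11236 and P(data|¬H) = 0.132·0.868 = 0.11458.
Bayes: P(H|data) = 0.028·0.11236 / (0.028·0.11236 + 0.972·0.11458) = 0.0031461/0.11451 = 0.0275.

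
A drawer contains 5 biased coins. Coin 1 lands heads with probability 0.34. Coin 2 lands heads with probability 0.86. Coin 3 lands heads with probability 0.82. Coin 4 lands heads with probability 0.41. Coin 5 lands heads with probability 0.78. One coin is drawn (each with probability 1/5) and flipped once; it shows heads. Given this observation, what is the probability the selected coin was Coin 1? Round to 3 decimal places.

Posterior probability ≈ 0.106

P(heads|C1) = 0.34; P(heads|C2) = 0.86; P(heads|C3) = 0.82; P(heads|C4) = 0.41; P(heads|C5) = 0.78.
Prior × likelihood for each source: 0.2·0.34=0.06800, 0.2·0.86=0.1720, 0.2·0.82=0.1640, 0.2·0.41=0.08200, 0.2·0.78=0.1560. Summing gives P(heads) = 0.64200.
P(Coin 1 | heads) = 0.06800 / 0.64200 = 0.106.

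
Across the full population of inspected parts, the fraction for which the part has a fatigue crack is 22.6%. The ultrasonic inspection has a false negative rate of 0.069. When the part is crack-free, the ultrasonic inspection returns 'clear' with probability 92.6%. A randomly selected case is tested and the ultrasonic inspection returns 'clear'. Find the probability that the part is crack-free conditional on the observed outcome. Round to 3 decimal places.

Write H for 'the part has a fatigue crack'. Prior odds H:¬H = 0.226/0.774 = 0.29199. For the 'clear' outcome, the likelihood ratio is 0.069/0.926 = 0.074514.
Posterior odds = 0.29199 × 0.074514 = 0.021757, so P(H|E) = 0.021757/(1+0.021757) = 0.021. Then P(¬H|E) = 1 − 0.021 = 0.979.

P(¬H | E) ≈ 0.979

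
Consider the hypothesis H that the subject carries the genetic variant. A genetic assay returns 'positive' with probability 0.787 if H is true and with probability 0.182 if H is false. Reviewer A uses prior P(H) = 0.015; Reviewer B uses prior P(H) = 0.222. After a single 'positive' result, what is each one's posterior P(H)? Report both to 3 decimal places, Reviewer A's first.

P('+'|H) = 0.787, P('+'|¬H) = 0.182.
Reviewer A: numerator 0.787·0.015 = 0.011805; evidence = 0.011805+0.182·0.985 = 0.19107; posterior = 0.062.
Reviewer B: numerator 0.787·0.222 = 0.17471; evidence = 0.17471+0.182·0.778 = 0.31631; posterior = 0.552.

Reviewer A: 0.062; Reviewer B: 0.552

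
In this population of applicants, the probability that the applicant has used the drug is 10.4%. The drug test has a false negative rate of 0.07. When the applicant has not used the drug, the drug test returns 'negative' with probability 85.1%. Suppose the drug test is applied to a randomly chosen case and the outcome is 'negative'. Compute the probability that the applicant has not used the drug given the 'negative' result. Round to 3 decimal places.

Write H for 'the applicant has used the drug'. Prior odds H:¬H = 0.104/0.896 = 0.11607. For the 'negative' outcome, the likelihood ratio is 0.07/0.851 = 0.082256.
Posterior odds = 0.11607 × 0.082256 = 0.0095476, so P(H|E) = 0.0095476/(1+0.0095476) = 0.009. Then P(¬H|E) = 1 − 0.009 = 0.991.

P(¬H | E) ≈ 0.991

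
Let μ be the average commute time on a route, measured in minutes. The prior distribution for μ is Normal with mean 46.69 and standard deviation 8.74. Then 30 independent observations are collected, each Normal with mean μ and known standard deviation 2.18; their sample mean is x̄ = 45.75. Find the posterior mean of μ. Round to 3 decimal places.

Posterior mean ≈ 45.752

Prior precision 1/τ₀² = 1/8.74² = 0.0130911; data precision n/σ² = 30/2.18² = 6.31260.
Posterior precision = 0.0130911 + 6.31260 = 6.32569.
Posterior mean = (0.0130911·46.69 + 6.31260·45.75) / 6.32569 = 45.752.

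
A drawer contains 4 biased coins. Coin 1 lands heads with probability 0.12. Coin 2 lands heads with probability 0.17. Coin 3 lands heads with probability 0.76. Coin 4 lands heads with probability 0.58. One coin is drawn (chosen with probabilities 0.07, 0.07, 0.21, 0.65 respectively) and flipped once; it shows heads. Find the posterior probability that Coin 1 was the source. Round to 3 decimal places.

P(heads|C1) = 0.12; P(heads|C2) = 0.17; P(heads|C3) = 0.76; P(heads|C4) = 0.58.
Prior × likelihood for each source: 0.07·0.12=0.008400, 0.07·0.17=0.01190, 0.21·0.76=0.1596, 0.65·0.58=0.3770. Summing gives P(heads) = 0.55690.
P(Coin 1 | heads) = 0.008400 / 0.55690 = 0.015.

Posterior probability ≈ 0.015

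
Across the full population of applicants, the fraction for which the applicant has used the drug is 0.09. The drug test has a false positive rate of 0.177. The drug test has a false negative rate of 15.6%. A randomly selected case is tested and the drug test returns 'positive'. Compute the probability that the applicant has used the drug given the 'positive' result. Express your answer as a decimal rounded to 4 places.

P(H | E) ≈ 0.3205

Let H be the event that the applicant has used the drug. P(H) = 0.09, so P(¬H) = 0.91. With E the 'positive' result, P(E|H) = 0.844 and P(E|¬H) = 0.177.
P(E) = 0.844·0.09 + 0.177·0.91 = 0.075960 + 0.16107 = 0.23703.
By Bayes' theorem, P(H|E) = 0.075960 / 0.23703 = 0.3205.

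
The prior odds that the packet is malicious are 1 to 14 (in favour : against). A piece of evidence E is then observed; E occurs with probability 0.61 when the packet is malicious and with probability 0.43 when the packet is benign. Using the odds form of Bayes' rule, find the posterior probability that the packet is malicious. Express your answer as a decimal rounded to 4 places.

Posterior probability ≈ 0.0920

Prior odds = 1/14 = 0.071429.
Likelihood ratio for E = 0.61/0.43 = 1.4186.
Posterior odds = prior odds × LR = 0.10133.
Posterior probability = odds/(1+odds) = 0.10133/1.1013 = 0.0920.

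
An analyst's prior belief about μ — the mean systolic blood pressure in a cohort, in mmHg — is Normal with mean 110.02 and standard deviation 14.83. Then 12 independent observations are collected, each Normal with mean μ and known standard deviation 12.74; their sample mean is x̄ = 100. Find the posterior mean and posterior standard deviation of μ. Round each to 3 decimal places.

With known σ, the Normal prior is conjugate. Weight on the data is w = (n/σ²)/(n/σ² + 1/τ₀²) = 0.0739337/(0.0739337+0.00454692) = 0.94206.
Posterior mean = w·x̄ + (1−w)·μ₀ = 0.94206·100 + 0.057937·110.02 = 100.581. Posterior variance = 1/(0.0739337+0.00454692) = 12.7420, so SD = 3.570.

Posterior mean ≈ 100.581; posterior SD ≈ 3.570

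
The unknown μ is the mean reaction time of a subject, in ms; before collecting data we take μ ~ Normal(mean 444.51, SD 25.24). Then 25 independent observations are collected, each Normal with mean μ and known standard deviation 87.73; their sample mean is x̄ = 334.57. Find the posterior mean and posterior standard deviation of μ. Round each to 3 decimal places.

Posterior mean ≈ 370.389; posterior SD ≈ 14.407

Prior precision 1/τ₀² = 1/25.24² = 0.00156972; data precision n/σ² = 25/87.73² = 0.00324821.
Posterior precision = 0.00156972 + 0.00324821 = 0.00481792, giving posterior SD = 1/√0.00481792 = 14.407.
Posterior mean = (0.00156972·444.51 + 0.00324821·334.57) / 0.00481792 = 370.389.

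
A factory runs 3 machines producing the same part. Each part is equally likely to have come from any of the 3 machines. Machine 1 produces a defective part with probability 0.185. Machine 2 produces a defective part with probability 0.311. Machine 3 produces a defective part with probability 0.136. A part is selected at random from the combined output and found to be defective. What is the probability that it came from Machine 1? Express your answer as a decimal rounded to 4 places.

Tabulate prior·likelihood by source: [1] prior 0.333333, lik 0.185, product 0.06167; [2] prior 0.333333, lik 0.311, product 0.1037; [3] prior 0.333333, lik 0.136, product 0.04533.
Normalizing constant = 0.21067; the posterior for Machine 1 is its product over the sum, 0.06167/0.21067 = 0.2927.

Posterior probability ≈ 0.2927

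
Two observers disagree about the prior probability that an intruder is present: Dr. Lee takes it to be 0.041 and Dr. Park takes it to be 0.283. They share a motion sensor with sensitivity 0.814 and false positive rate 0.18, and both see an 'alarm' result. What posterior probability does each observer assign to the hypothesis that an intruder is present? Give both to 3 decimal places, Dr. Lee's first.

Dr. Lee: 0.162; Dr. Park: 0.641

The likelihood ratio for an 'alarm' result is 0.814/0.18 = 4.5222.
Dr. Lee: prior odds 0.041/0.959 = 0.042753; posterior odds 0.19334; posterior probability 0.162.
Dr. Park: prior odds 0.283/0.717 = 0.39470; posterior odds 1.7849; posterior probability 0.641.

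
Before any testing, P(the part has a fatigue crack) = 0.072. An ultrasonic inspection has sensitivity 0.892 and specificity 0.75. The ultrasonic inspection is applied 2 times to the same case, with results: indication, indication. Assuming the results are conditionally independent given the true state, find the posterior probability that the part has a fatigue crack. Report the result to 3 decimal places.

With H the event that the part has a fatigue crack, the joint likelihood of the observed sequence is P(data|H) = 0.892·0.892 = 0.79566 and P(data|¬H) = 0.25·0.25 = 0.062500.
Bayes: P(H|data) = 0.072·0.79566 / (0.072·0.79566 + 0.928·0.062500) = 0.057288/0.11529 = 0.4969.

Posterior P(H) ≈ 0.497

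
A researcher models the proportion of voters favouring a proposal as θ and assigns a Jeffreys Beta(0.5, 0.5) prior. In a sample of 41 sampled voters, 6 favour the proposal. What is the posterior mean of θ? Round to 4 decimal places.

Observing 6 successes and 35 failures updates Beta(0.5, 0.5) by adding the success and failure counts to the two shape parameters: α = 0.5+6 = 6.5, β = 0.5+35 = 35.5.
E[θ | data] = 6.5/(6.5+35.5) = 0.1548.

Posterior mean ≈ 0.1548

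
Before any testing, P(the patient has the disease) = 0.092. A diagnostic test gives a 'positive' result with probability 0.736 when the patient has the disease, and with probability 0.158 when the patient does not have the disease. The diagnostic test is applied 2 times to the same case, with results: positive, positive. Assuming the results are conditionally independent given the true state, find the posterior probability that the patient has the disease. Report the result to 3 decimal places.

Let H be the event that the patient has the disease; start with P(H) = 0.092. P('positive'|H) = 0.736, P('positive'|¬H) = 0.158.
Update on result 1 ('positive'): P(H) ← 0.736·0.0920 / (0.736·0.0920 + 0.158·0.9080) = 0.067712/0.21118 = 0.3206.
Update on result 2 ('positive'): P(H) ← 0.736·0.3206 / (0.736·0.3206 + 0.158·0.6794) = 0.23599/0.34333 = 0.6874.

Posterior P(H) ≈ 0.687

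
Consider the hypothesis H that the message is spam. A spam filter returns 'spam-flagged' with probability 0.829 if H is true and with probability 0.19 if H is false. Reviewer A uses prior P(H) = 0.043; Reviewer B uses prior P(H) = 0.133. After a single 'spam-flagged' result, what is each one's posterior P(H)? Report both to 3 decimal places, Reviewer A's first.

Reviewer A: 0.164; Reviewer B: 0.401

The likelihood ratio for a 'spam-flagged' result is 0.829/0.19 = 4.3632.
Reviewer A: prior odds 0.043/0.957 = 0.044932; posterior odds 0.19605; posterior probability 0.164.
Reviewer B: prior odds 0.133/0.867 = 0.15340; posterior odds 0.66932; posterior probability 0.401.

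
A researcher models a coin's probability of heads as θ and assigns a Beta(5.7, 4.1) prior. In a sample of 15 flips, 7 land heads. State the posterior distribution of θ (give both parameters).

The binomial likelihood is conjugate to the Beta prior: with 7 successes and 8 failures, the posterior is Beta(5.7+7, 4.1+8) = Beta(12.7, 12.1).

Posterior: Beta(12.7, 12.1)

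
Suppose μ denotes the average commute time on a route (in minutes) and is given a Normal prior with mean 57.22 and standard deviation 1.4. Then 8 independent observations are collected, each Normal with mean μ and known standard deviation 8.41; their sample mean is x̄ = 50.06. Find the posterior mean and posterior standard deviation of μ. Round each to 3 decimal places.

Prior precision 1/τ₀² = 1/1.4² = 0.510204; data precision n/σ² = 8/8.41² = 0.113109.
Posterior precision = 0.510204 + 0.113109 = 0.623313, giving posterior SD = 1/√0.623313 = 1.267.
Posterior mean = (0.510204·57.22 + 0.113109·50.06) / 0.623313 = 55.921.

Posterior mean ≈ 55.921; posterior SD ≈ 1.267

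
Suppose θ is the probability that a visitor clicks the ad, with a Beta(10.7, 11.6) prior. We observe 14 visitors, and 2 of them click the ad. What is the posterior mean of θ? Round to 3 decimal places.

Posterior mean ≈ 0.350

Observing 2 successes and 12 failures updates Beta(10.7, 11.6) by adding the success and failure counts to the two shape parameters: α = 10.7+2 = 12.7, β = 11.6+12 = 23.6.
E[θ | data] = 12.7/(12.7+23.6) = 0.350.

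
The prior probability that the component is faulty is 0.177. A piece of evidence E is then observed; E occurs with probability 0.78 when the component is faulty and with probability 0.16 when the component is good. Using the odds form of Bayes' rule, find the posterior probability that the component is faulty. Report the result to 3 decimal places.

Prior odds = 0.177/(1−0.177) = 0.21507.
Likelihood ratio for E = 0.78/0.16 = 4.8750.
Posterior odds = prior odds × LR = 1.0485.
Posterior probability = odds/(1+odds) = 1.0485/2.0485 = 0.512.

Posterior probability ≈ 0.512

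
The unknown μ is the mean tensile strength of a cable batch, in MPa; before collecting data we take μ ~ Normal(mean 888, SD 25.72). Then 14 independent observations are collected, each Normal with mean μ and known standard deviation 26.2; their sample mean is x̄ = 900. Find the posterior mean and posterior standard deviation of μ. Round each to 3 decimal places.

Posterior mean ≈ 899.172; posterior SD ≈ 6.756

Prior precision 1/τ₀² = 1/25.72² = 0.00151167; data precision n/σ² = 14/26.2² = 0.0203951.
Posterior precision = 0.00151167 + 0.0203951 = 0.0219068, giving posterior SD = 1/√0.0219068 = 6.756.
Posterior mean = (0.00151167·888 + 0.0203951·900) / 0.0219068 = 899.172.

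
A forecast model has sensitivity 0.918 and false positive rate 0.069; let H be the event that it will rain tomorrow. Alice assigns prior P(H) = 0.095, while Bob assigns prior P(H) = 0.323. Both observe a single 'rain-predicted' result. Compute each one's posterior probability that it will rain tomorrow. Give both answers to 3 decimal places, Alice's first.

Alice: 0.583; Bob: 0.864

The likelihood ratio for a 'rain-predicted' result is 0.918/0.069 = 13.304.
Alice: prior odds 0.095/0.905 = 0.10497; posterior odds 1.3966; posterior probability 0.583.
Bob: prior odds 0.323/0.677 = 0.47710; posterior odds 6.3476; posterior probability 0.864.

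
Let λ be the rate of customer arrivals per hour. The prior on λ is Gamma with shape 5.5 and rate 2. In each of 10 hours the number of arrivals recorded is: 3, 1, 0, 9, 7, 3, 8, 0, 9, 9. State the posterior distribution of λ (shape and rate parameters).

Posterior: Gamma(shape=54.5, rate=12)

The Poisson likelihood adds the total count to the shape and the number of exposure periods to the rate. Here ∑xᵢ = 49 and n = 10, so shape 5.5→54.5 and rate 2→12.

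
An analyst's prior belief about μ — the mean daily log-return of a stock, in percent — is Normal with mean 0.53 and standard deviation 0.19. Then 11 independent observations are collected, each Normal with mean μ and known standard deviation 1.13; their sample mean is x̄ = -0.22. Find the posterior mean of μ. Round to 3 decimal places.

Posterior mean ≈ 0.352

Prior precision 1/τ₀² = 1/0.19² = 27.7008; data precision n/σ² = 11/1.13² = 8.61461.
Posterior precision = 27.7008 + 8.61461 = 36.3154.
Posterior mean = (27.7008·0.53 + 8.61461·-0.22) / 36.3154 = 0.352.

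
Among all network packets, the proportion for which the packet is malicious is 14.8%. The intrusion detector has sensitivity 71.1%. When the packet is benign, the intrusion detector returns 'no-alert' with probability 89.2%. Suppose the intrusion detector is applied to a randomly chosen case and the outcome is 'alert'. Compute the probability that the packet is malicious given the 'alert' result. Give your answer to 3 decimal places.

Let H be the event that the packet is malicious. P(H) = 0.148, so P(¬H) = 0.852. With E the 'alert' result, P(E|H) = 0.711 and P(E|¬H) = 0.108.
P(E) = 0.711·0.148 + 0.108·0.852 = 0.10523 + 0.092016 = 0.19724.
By Bayes' theorem, P(H|E) = 0.10523 / 0.19724 = 0.533.

P(H | E) ≈ 0.533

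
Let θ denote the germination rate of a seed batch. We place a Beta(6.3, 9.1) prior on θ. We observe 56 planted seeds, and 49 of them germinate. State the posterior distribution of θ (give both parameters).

Observing 49 successes and 7 failures updates Beta(6.3, 9.1) by adding the success and failure counts to the two shape parameters: α = 6.3+49 = 55.3, β = 9.1+7 = 16.1.

Posterior: Beta(55.3, 16.1)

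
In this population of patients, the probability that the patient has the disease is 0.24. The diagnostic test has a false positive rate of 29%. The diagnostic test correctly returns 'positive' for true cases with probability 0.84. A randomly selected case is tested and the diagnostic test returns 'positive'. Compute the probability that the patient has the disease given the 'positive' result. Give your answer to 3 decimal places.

P(H | E) ≈ 0.478

Write H for 'the patient has the disease'. Prior odds H:¬H = 0.24/0.76 = 0.31579. For the 'positive' outcome, the likelihood ratio is 0.84/0.29 = 2.8966.
Posterior odds = 0.31579 × 2.8966 = 0.91470, so P(H|E) = 0.91470/(1+0.91470) = 0.478.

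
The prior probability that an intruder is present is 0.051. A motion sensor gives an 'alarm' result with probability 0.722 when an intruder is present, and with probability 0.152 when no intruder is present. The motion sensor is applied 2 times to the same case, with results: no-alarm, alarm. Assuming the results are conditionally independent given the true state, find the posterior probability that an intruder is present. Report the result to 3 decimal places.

Posterior P(H) ≈ 0.077

Let H be the event that an intruder is present; start with P(H) = 0.051. P('alarm'|H) = 0.722, P('alarm'|¬H) = 0.152.
Update on result 1 ('no-alarm'): P(H) ← 0.278·0.0510 / (0.278·0.0510 + 0.848·0.9490) = 0.014178/0.81893 = 0.0173.
Update on result 2 ('alarm'): P(H) ← 0.722·0.0173 / (0.722·0.0173 + 0.152·0.9827) = 0.012500/0.16187 = 0.0772.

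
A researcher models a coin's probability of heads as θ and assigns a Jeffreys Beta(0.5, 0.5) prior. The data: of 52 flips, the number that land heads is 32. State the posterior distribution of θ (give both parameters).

The binomial likelihood is conjugate to the Beta prior: with 32 successes and 20 failures, the posterior is Beta(0.5+32, 0.5+20) = Beta(32.5, 20.5).

Posterior: Beta(32.5, 20.5)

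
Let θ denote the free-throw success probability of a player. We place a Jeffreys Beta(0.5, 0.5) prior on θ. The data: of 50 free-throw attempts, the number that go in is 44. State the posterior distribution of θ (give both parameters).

Observing 44 successes and 6 failures updates Beta(0.5, 0.5) by adding the success and failure counts to the two shape parameters: α = 0.5+44 = 44.5, β = 0.5+6 = 6.5.

Posterior: Beta(44.5, 6.5)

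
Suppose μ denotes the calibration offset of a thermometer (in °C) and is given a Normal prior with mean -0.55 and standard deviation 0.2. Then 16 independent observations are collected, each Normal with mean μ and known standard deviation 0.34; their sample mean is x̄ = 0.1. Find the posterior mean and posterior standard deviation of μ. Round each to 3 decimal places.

Prior precision 1/τ₀² = 1/0.2² = 25.0000; data precision n/σ² = 16/0.34² = 138.408.
Posterior precision = 25.0000 + 138.408 = 163.408, giving posterior SD = 1/√163.408 = 0.078.
Posterior mean = (25.0000·-0.55 + 138.408·0.1) / 163.408 = 0.001.

Posterior mean ≈ 0.001; posterior SD ≈ 0.078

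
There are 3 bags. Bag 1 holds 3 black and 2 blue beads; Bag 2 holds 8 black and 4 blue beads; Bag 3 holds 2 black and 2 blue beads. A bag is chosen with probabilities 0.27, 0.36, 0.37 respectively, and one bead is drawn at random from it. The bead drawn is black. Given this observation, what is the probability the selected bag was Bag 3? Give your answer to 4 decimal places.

Posterior probability ≈ 0.3152

P(black|Bag 1) = 0.6; P(black|Bag 2) = 0.6667; P(black|Bag 3) = 0.5.
Prior × likelihood for each source: 0.27·0.6=0.1620, 0.36·0.6667=0.2400, 0.37·0.5=0.1850. Summing gives P(black) = 0.58700.
P(Bag 3 | black) = 0.1850 / 0.58700 = 0.3152.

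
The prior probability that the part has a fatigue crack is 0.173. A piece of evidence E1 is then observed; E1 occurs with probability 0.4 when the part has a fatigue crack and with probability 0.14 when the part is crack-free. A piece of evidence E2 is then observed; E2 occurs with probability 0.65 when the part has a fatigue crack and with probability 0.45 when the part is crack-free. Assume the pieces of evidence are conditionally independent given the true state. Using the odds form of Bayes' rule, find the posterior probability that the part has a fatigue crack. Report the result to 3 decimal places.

Prior odds = 0.173/(1−0.173) = 0.20919. In log-odds, ln(0.20919) = -1.5645.
Add log likelihood ratios: ln(2.8571) + ln(1.4444) = 1.4175.
Posterior log-odds = -0.14697, so posterior odds = exp(-0.14697) = 0.86332. Converting, P(H|E) = 0.86332/1.8633 = 0.463.

Posterior probability ≈ 0.463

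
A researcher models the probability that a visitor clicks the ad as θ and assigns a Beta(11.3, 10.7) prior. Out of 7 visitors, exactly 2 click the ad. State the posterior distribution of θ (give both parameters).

Posterior: Beta(13.3, 15.7)

Observing 2 successes and 5 failures updates Beta(11.3, 10.7) by adding the success and failure counts to the two shape parameters: α = 11.3+2 = 13.3, β = 10.7+5 = 15.7.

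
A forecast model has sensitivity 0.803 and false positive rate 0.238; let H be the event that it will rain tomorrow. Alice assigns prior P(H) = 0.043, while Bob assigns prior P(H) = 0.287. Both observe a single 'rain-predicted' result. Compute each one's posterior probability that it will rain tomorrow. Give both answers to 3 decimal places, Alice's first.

The likelihood ratio for a 'rain-predicted' result is 0.803/0.238 = 3.3739.
Alice: prior odds 0.043/0.957 = 0.044932; posterior odds 0.15160; posterior probability 0.132.
Bob: prior odds 0.287/0.713 = 0.40252; posterior odds 1.3581; posterior probability 0.576.

Alice: 0.132; Bob: 0.576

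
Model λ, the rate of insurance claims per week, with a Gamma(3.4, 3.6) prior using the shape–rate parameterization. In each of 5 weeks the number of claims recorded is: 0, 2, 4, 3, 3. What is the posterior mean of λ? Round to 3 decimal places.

Total count ∑xᵢ = 12 over n = 5 weeks.
Gamma is conjugate to the Poisson likelihood: posterior is Gamma(shape = 3.4+12 = 15.4, rate = 3.6+5 = 8.6).
Posterior mean = shape/rate = 15.4/8.6 = 1.791.

Posterior mean ≈ 1.791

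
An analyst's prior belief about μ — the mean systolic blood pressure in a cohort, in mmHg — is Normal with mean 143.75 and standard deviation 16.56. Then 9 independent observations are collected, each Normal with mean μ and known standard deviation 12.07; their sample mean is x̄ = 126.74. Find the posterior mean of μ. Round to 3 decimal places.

Prior precision 1/τ₀² = 1/16.56² = 0.00364653; data precision n/σ² = 9/12.07² = 0.0617772.
Posterior precision = 0.00364653 + 0.0617772 = 0.0654237.
Posterior mean = (0.00364653·143.75 + 0.0617772·126.74) / 0.0654237 = 127.688.

Posterior mean ≈ 127.688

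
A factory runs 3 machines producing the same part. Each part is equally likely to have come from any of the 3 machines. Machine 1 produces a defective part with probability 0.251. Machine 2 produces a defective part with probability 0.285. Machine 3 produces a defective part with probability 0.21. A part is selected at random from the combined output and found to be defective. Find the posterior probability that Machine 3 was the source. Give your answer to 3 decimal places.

P(defective|M1) = 0.251; P(defective|M2) = 0.285; P(defective|M3) = 0.21.
Prior × likelihood for each source: 0.333333·0.251=0.08367, 0.333333·0.285=0.09500, 0.333333·0.21=0.07000. Summing gives P(defective) = 0.24867.
P(Machine 3 | defective) = 0.07000 / 0.24867 = 0.282.

Posterior probability ≈ 0.282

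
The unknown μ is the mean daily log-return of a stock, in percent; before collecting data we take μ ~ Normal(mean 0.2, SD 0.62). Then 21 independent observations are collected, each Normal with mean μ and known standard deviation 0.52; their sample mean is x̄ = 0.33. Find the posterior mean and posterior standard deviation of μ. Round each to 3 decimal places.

Prior precision 1/τ₀² = 1/0.62² = 2.60146; data precision n/σ² = 21/0.52² = 77.6627.
Posterior precision = 2.60146 + 77.6627 = 80.2642, giving posterior SD = 1/√80.2642 = 0.112.
Posterior mean = (2.60146·0.2 + 77.6627·0.33) / 80.2642 = 0.326.

Posterior mean ≈ 0.326; posterior SD ≈ 0.112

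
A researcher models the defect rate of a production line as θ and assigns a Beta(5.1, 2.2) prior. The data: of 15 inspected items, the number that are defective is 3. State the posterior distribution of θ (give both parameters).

Posterior: Beta(8.1, 14.2)

The binomial likelihood is conjugate to the Beta prior: with 3 successes and 12 failures, the posterior is Beta(5.1+3, 2.2+12) = Beta(8.1, 14.2).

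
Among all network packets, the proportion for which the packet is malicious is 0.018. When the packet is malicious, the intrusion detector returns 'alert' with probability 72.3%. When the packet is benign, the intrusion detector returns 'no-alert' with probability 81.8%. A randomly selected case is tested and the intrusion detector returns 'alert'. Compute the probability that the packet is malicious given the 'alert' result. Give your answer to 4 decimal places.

P(H | E) ≈ 0.0679

Let H be the event that the packet is malicious. P(H) = 0.018, so P(¬H) = 0.982. With E the 'alert' result, P(E|H) = 0.723 and P(E|¬H) = 0.182.
P(E) = 0.723·0.018 + 0.182·0.982 = 0.013014 + 0.17872 = 0.19174.
By Bayes' theorem, P(H|E) = 0.013014 / 0.19174 = 0.0679.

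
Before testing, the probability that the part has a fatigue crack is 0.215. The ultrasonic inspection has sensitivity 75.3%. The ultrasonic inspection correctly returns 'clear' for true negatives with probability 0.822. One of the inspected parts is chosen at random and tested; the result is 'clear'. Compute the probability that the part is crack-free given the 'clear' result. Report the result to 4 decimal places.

P(¬H | E) ≈ 0.9240

Write H for 'the part has a fatigue crack'. Prior odds H:¬H = 0.215/0.785 = 0.27389. For the 'clear' outcome, the likelihood ratio is 0.247/0.822 = 0.30049.
Posterior odds = 0.27389 × 0.30049 = 0.082299, so P(H|E) = 0.082299/(1+0.082299) = 0.0760. Then P(¬H|E) = 1 − 0.0760 = 0.9240.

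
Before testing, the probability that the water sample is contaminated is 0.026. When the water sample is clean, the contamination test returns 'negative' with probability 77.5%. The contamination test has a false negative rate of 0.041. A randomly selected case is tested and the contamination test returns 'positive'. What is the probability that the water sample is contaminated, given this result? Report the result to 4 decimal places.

Let H be the event that the water sample is contaminated. P(H) = 0.026, so P(¬H) = 0.974. With E the 'positive' result, P(E|H) = 0.959 and P(E|¬H) = 0.225.
P(E) = 0.959·0.026 + 0.225·0.974 = 0.024934 + 0.21915 = 0.24408.
By Bayes' theorem, P(H|E) = 0.024934 / 0.24408 = 0.1022.

P(H | E) ≈ 0.1022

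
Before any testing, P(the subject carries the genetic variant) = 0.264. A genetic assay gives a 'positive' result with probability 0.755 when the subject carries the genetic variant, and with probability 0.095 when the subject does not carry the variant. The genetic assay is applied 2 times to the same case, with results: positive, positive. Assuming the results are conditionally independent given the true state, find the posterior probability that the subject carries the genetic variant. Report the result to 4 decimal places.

With H the event that the subject carries the genetic variant, the joint likelihood of the observed sequence is P(data|H) = 0.755·0.755 = 0.57003 and P(data|¬H) = 0.095·0.095 = 0.0090250.
Bayes: P(H|data) = 0.264·0.57003 / (0.264·0.57003 + 0.736·0.0090250) = 0.15049/0.15713 = 0.9577.

Posterior P(H) ≈ 0.9577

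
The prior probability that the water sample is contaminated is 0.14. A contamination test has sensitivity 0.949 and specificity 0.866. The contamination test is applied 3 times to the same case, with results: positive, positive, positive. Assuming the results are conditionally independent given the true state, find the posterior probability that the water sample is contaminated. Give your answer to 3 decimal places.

With H the event that the water sample is contaminated, the joint likelihood of the observed sequence is P(data|H) = 0.949·0.949·0.949 = 0.85467 and P(data|¬H) = 0.134·0.134·0.134 = 0.0024061.
Bayes: P(H|data) = 0.14·0.85467 / (0.14·0.85467 + 0.86·0.0024061) = 0.11965/0.12172 = 0.9830.

Posterior P(H) ≈ 0.983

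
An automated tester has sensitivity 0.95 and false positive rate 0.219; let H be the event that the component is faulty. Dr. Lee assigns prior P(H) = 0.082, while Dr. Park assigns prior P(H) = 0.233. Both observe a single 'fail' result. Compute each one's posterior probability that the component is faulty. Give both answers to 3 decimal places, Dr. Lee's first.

Dr. Lee: 0.279; Dr. Park: 0.569

The likelihood ratio for a 'fail' result is 0.95/0.219 = 4.3379.
Dr. Lee: prior odds 0.082/0.918 = 0.089325; posterior odds 0.38748; posterior probability 0.279.
Dr. Park: prior odds 0.233/0.767 = 0.30378; posterior odds 1.3178; posterior probability 0.569.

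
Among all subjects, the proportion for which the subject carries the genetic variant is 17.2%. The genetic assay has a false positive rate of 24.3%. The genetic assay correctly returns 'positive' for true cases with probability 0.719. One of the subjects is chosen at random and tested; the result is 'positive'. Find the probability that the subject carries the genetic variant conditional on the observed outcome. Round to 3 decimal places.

P(H | E) ≈ 0.381

Let H be the event that the subject carries the genetic variant. P(H) = 0.172, so P(¬H) = 0.828. With E the 'positive' result, P(E|H) = 0.719 and P(E|¬H) = 0.243.
P(E) = 0.719·0.172 + 0.243·0.828 = 0.12367 + 0.20120 = 0.32487.
By Bayes' theorem, P(H|E) = 0.12367 / 0.32487 = 0.381.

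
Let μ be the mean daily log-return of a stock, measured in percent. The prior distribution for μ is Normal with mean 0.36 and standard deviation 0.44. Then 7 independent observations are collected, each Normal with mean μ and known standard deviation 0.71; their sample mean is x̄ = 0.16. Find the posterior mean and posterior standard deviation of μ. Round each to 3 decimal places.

With known σ, the Normal prior is conjugate. Weight on the data is w = (n/σ²)/(n/σ² + 1/τ₀²) = 13.8861/(13.8861+5.16529) = 0.72888.
Posterior mean = w·x̄ + (1−w)·μ₀ = 0.72888·0.16 + 0.27112·0.36 = 0.214. Posterior variance = 1/(13.8861+5.16529) = 0.0524895, so SD = 0.229.

Posterior mean ≈ 0.214; posterior SD ≈ 0.229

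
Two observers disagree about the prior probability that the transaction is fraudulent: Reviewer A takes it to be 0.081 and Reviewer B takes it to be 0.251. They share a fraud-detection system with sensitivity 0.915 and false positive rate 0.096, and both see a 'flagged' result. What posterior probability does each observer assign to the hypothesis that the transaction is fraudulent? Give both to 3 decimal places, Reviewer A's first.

Reviewer A: 0.457; Reviewer B: 0.762

P('+'|H) = 0.915, P('+'|¬H) = 0.096.
Reviewer A: numerator 0.915·0.081 = 0.074115; evidence = 0.074115+0.096·0.919 = 0.16234; posterior = 0.457.
Reviewer B: numerator 0.915·0.251 = 0.22967; evidence = 0.22967+0.096·0.749 = 0.30157; posterior = 0.762.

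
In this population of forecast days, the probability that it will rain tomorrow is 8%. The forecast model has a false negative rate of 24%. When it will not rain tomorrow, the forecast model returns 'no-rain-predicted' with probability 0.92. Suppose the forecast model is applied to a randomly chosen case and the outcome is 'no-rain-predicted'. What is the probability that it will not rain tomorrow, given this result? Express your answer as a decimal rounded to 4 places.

Write H for 'it will rain tomorrow'. Prior odds H:¬H = 0.08/0.92 = 0.086957. For the 'no-rain-predicted' outcome, the likelihood ratio is 0.24/0.92 = 0.26087.
Posterior odds = 0.086957 × 0.26087 = 0.022684, so P(H|E) = 0.022684/(1+0.022684) = 0.0222. Then P(¬H|E) = 1 − 0.0222 = 0.9778.

P(¬H | E) ≈ 0.9778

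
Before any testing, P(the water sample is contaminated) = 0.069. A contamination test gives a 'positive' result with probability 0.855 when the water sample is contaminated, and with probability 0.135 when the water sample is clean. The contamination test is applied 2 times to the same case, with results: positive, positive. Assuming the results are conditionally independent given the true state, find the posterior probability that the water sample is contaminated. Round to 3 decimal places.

Posterior P(H) ≈ 0.748

Let H be the event that the water sample is contaminated; start with P(H) = 0.069. P('positive'|H) = 0.855, P('positive'|¬H) = 0.135.
Update on result 1 ('positive'): P(H) ← 0.855·0.0690 / (0.855·0.0690 + 0.135·0.9310) = 0.058995/0.18468 = 0.3194.
Update on result 2 ('positive'): P(H) ← 0.855·0.3194 / (0.855·0.3194 + 0.135·0.6806) = 0.27313/0.36500 = 0.7483.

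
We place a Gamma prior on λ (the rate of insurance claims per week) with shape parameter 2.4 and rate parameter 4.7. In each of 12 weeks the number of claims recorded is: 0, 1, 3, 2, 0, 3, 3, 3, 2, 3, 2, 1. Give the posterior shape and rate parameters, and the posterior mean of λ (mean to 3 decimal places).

Posterior: Gamma(shape=25.4, rate=16.7); mean ≈ 1.521

The Poisson likelihood adds the total count to the shape and the number of exposure periods to the rate. Here ∑xᵢ = 23 and n = 12, so shape 2.4→25.4 and rate 4.7→16.7.
E[λ | data] = 25.4/16.7 = 1.521.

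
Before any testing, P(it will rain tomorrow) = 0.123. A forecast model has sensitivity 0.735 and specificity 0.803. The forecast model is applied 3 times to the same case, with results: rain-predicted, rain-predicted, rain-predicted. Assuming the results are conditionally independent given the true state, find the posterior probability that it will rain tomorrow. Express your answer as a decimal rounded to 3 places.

Posterior P(H) ≈ 0.879

With H the event that it will rain tomorrow, the joint likelihood of the observed sequence is P(data|H) = 0.735·0.735·0.735 = 0.39707 and P(data|¬H) = 0.197·0.197·0.197 = 0.0076454.
Bayes: P(H|data) = 0.123·0.39707 / (0.123·0.39707 + 0.877·0.0076454) = 0.048839/0.055544 = 0.8793.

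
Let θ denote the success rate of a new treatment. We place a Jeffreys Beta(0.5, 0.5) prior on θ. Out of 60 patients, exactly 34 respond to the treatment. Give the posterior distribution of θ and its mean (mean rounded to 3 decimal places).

The binomial likelihood is conjugate to the Beta prior: with 34 successes and 26 failures, the posterior is Beta(0.5+34, 0.5+26) = Beta(34.5, 26.5).
E[θ | data] = 34.5/(34.5+26.5) = 0.566.

Posterior: Beta(34.5, 26.5); mean ≈ 0.566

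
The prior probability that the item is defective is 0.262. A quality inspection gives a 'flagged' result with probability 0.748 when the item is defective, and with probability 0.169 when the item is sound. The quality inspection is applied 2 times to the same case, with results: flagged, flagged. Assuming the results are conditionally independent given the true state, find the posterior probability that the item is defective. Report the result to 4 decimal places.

Posterior P(H) ≈ 0.8743

Let H be the event that the item is defective; start with P(H) = 0.262. P('flagged'|H) = 0.748, P('flagged'|¬H) = 0.169.
Update on result 1 ('flagged'): P(H) ← 0.748·0.2620 / (0.748·0.2620 + 0.169·0.7380) = 0.19598/0.32070 = 0.6111.
Update on result 2 ('flagged'): P(H) ← 0.748·0.6111 / (0.748·0.6111 + 0.169·0.3889) = 0.45710/0.52282 = 0.8743.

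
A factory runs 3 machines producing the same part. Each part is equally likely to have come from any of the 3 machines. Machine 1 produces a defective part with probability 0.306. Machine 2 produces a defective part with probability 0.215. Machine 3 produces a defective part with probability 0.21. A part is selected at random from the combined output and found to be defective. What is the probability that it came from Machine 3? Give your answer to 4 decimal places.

P(defective|M1) = 0.306; P(defective|M2) = 0.215; P(defective|M3) = 0.21.
Prior × likelihood for each source: 0.333333·0.306=0.1020, 0.333333·0.215=0.07167, 0.333333·0.21=0.07000. Summing gives P(defective) = 0.24367.
P(Machine 3 | defective) = 0.07000 / 0.24367 = 0.2873.

Posterior probability ≈ 0.2873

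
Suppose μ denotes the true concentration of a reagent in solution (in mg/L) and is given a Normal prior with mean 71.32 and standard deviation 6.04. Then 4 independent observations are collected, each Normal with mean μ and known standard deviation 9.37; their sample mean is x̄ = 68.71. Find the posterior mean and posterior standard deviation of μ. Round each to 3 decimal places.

Posterior mean ≈ 69.690; posterior SD ≈ 3.702

Prior precision 1/τ₀² = 1/6.04² = 0.0274111; data precision n/σ² = 4/9.37² = 0.0455597.
Posterior precision = 0.0274111 + 0.0455597 = 0.0729708, giving posterior SD = 1/√0.0729708 = 3.702.
Posterior mean = (0.0274111·71.32 + 0.0455597·68.71) / 0.0729708 = 69.690.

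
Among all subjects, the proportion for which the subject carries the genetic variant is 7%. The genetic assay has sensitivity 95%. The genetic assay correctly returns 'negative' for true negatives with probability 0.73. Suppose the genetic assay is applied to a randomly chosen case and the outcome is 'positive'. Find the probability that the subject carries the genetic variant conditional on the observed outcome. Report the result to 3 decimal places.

P(H | E) ≈ 0.209

Write H for 'the subject carries the genetic variant'. Prior odds H:¬H = 0.07/0.93 = 0.075269. For the 'positive' outcome, the likelihood ratio is 0.95/0.27 = 3.5185.
Posterior odds = 0.075269 × 3.5185 = 0.26483, so P(H|E) = 0.26483/(1+0.26483) = 0.209.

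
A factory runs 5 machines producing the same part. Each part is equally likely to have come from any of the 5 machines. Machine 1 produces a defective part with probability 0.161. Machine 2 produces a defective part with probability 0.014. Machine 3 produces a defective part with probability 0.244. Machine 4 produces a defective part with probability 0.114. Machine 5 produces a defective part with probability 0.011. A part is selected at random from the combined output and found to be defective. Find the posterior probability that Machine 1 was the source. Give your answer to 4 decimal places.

P(defective|M1) = 0.161; P(defective|M2) = 0.014; P(defective|M3) = 0.244; P(defective|M4) = 0.114; P(defective|M5) = 0.011.
Prior × likelihood for each source: 0.2·0.161=0.03220, 0.2·0.014=0.002800, 0.2·0.244=0.04880, 0.2·0.114=0.02280, 0.2·0.011=0.002200. Summing gives P(defective) = 0.10880.
P(Machine 1 | defective) = 0.03220 / 0.10880 = 0.2960.

Posterior probability ≈ 0.2960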